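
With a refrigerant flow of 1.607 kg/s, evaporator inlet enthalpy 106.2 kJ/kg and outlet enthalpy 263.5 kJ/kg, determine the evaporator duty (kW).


dh = 263.5 - 106.2 = 157.3 kJ/kg
Q_evap = m_dot * dh = 1.607 * 157.3
Q_evap = 252.78 kW

252.78


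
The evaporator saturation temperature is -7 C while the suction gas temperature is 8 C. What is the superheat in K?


Superheat = T_suction - T_evap
Superheat = 8 - (-7)
Superheat = 15 K

15


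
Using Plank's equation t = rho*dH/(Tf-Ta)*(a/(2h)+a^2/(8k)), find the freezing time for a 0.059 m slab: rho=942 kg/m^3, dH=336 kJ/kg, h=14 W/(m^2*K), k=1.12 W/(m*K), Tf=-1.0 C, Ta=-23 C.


dT = -1.0 - (-23) = 22.0 K
term1 = a/(2h) = 0.059/(2*14) = 0.002107142857
term2 = a^2/(8k) = 0.059^2/(8*1.12) = 0.0003885044643
t = rho*dH*1000/dT * (term1 + term2)
t = 942*336*1000/22.0 * (0.002107142857 + 0.0003885044643)
t = 35905 s

35905


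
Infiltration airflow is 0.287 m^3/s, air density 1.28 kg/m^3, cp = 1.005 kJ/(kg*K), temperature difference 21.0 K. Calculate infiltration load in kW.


Q = V_dot * rho * cp * dT
Q = 0.287 * 1.28 * 1.005 * 21.0
Q = 7.753 kW

7.753


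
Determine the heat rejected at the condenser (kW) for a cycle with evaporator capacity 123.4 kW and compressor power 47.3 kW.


Q_cond = Q_evap + W
Q_cond = 123.4 + 47.3
Q_cond = 170.7 kW

170.7


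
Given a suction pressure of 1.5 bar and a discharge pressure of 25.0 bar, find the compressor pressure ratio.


PR = P_high / P_low
PR = 25.0 / 1.5
PR = 16.667

16.667


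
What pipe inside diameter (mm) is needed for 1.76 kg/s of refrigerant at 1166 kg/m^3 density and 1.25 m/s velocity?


A = m_dot / (rho * v) = 1.76 / (1166 * 1.25) = 0.00120754717 m^2
d = sqrt(4*A/pi) * 1000
d = 39.2 mm

39.2


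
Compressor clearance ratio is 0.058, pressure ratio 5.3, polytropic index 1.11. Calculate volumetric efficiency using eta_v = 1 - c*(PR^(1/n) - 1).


PR^(1/n) = 5.3^(1/1.11) = 4.49263135
eta_v = 1 - 0.058 * (4.49263135 - 1)
eta_v = 0.7974

0.7974


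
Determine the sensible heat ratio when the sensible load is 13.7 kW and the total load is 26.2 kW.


SHR = Q_sensible / Q_total
SHR = 13.7 / 26.2
SHR = 0.523

0.523


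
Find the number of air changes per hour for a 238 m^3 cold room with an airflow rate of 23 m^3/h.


ACH = flow / volume
ACH = 23 / 238
ACH = 0.097

0.097


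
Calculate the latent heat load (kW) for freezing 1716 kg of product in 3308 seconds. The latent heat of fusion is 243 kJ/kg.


Q_lat = m * h_fg / t
Q_lat = 1716 * 243 / 3308
Q_lat = 126.05 kW

126.05


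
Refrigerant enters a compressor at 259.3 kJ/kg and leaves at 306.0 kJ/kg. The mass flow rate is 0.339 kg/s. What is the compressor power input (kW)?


dh = 306.0 - 259.3 = 46.7 kJ/kg
W = m_dot * dh = 0.339 * 46.7 = 15.83 kW

15.83


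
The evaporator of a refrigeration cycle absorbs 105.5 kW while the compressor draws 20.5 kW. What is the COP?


COP = Q_evap / W
COP = 105.5 / 20.5
COP = 5.146

5.146


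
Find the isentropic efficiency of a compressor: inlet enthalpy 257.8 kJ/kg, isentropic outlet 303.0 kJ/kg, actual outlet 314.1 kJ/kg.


dh_ideal = 303.0 - 257.8 = 45.2 kJ/kg
dh_actual = 314.1 - 257.8 = 56.3 kJ/kg
eta_s = dh_ideal / dh_actual = 45.2 / 56.3
eta_s = 0.8028

0.8028


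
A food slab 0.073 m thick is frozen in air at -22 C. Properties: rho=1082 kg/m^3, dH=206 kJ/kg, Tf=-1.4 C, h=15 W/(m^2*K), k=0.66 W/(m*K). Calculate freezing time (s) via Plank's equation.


dT = -1.4 - (-22) = 20.6 K
term1 = a/(2h) = 0.073/(2*15) = 0.002433333333
term2 = a^2/(8k) = 0.073^2/(8*0.66) = 0.001009280303
t = rho*dH*1000/dT * (term1 + term2)
t = 1082*206*1000/20.6 * (0.002433333333 + 0.001009280303)
t = 37249 s

37249


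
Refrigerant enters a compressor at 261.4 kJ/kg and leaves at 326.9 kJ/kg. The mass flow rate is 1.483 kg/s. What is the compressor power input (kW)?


dh = 326.9 - 261.4 = 65.5 kJ/kg
W = m_dot * dh = 1.483 * 65.5 = 97.14 kW

97.14


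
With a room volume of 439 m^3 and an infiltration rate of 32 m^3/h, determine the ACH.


ACH = flow / volume
ACH = 32 / 439
ACH = 0.073

0.073


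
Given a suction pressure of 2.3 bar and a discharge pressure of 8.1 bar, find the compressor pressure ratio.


PR = P_high / P_low
PR = 8.1 / 2.3
PR = 3.522

3.522


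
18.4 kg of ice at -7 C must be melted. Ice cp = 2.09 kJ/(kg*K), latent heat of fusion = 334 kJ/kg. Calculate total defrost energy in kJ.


Sensible heat = cp * dT = 2.09 * 7 = 14.63 kJ/kg
Total per kg = 14.63 + 334 = 348.63 kJ/kg
Q = m * total = 18.4 * 348.63
Q = 6414.8 kJ

6414.8


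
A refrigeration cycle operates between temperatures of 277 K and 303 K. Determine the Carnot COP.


dT = 303 - 277 = 26 K
COP_carnot = T_cold / dT = 277 / 26
COP_carnot = 10.654

10.654


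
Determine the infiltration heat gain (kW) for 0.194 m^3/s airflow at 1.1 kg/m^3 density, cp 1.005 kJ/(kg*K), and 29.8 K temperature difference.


Q = V_dot * rho * cp * dT
Q = 0.194 * 1.1 * 1.005 * 29.8
Q = 6.391 kW

6.391


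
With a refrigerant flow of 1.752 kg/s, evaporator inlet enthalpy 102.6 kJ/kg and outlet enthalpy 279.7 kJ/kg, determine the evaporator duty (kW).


dh = 279.7 - 102.6 = 177.1 kJ/kg
Q_evap = m_dot * dh = 1.752 * 177.1
Q_evap = 310.28 kW

310.28


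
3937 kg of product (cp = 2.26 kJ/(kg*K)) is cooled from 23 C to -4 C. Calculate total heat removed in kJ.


dT = 23 - (-4) = 27 K
Q = m * cp * dT = 3937 * 2.26 * 27
Q = 240236 kJ

240236


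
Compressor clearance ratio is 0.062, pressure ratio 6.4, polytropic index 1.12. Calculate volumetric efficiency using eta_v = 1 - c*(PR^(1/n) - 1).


PR^(1/n) = 6.4^(1/1.12) = 5.24570119
eta_v = 1 - 0.062 * (5.24570119 - 1)
eta_v = 0.7368

0.7368


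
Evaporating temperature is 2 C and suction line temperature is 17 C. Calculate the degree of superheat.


Superheat = T_suction - T_evap
Superheat = 17 - (2)
Superheat = 15 K

15


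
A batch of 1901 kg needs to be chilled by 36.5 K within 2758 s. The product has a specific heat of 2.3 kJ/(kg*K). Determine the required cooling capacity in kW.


Q = m * cp * dT / t
Q = 1901 * 2.3 * 36.5 / 2758
Q = 57.864 kW

57.864


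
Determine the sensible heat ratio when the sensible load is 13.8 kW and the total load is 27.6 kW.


SHR = Q_sensible / Q_total
SHR = 13.8 / 27.6
SHR = 0.5

0.5


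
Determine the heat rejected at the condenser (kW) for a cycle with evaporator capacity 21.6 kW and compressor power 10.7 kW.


Q_cond = Q_evap + W
Q_cond = 21.6 + 10.7
Q_cond = 32.3 kW

32.3


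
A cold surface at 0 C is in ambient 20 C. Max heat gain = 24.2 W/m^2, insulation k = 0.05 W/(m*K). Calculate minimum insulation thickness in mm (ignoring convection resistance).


dT = 20 - (0) = 20 K
thickness = k * dT / q_max * 1000
thickness = 0.05 * 20 / 24.2 * 1000
thickness = 41.3 mm

41.3


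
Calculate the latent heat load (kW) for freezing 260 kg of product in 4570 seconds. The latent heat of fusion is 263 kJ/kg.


Q_lat = m * h_fg / t
Q_lat = 260 * 263 / 4570
Q_lat = 14.96 kW

14.96


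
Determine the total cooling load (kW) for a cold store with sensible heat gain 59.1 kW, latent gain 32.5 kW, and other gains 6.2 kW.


Q_total = Q_s + Q_l + Q_misc
Q_total = 59.1 + 32.5 + 6.2
Q_total = 97.8 kW

97.8


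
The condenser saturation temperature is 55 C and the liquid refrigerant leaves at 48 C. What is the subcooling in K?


Subcooling = T_cond - T_liquid
Subcooling = 55 - 48
Subcooling = 7 K

7


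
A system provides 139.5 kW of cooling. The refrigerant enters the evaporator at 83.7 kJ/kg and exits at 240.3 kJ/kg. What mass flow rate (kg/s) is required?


dh = 240.3 - 83.7 = 156.6 kJ/kg
m_dot = Q / dh = 139.5 / 156.6 = 0.8908 kg/s

0.8908


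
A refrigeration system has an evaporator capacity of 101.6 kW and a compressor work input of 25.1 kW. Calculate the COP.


COP = Q_evap / W
COP = 101.6 / 25.1
COP = 4.048

4.048


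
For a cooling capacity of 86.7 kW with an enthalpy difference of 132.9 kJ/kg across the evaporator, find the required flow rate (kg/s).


m_dot = Q / dh
m_dot = 86.7 / 132.9
m_dot = 0.6524 kg/s

0.6524


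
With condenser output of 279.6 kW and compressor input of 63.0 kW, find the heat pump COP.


COP_hp = Q_cond / W
COP_hp = 279.6 / 63.0
COP_hp = 4.438

4.438


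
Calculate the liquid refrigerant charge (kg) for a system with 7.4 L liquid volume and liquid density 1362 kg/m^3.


Charge = V * rho / 1000
Charge = 7.4 * 1362 / 1000
Charge = 10.08 kg

10.08


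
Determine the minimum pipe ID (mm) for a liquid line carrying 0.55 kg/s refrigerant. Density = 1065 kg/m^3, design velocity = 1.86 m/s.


A = m_dot / (rho * v) = 0.55 / (1065 * 1.86) = 0.0002776515725 m^2
d = sqrt(4*A/pi) * 1000
d = 18.8 mm

18.8


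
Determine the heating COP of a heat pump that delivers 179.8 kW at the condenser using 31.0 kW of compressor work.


COP_hp = Q_cond / W
COP_hp = 179.8 / 31.0
COP_hp = 5.8

5.8


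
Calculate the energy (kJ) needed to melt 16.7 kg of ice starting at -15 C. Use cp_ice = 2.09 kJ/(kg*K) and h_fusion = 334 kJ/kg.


Sensible heat = cp * dT = 2.09 * 15 = 31.35 kJ/kg
Total per kg = 31.35 + 334 = 365.35 kJ/kg
Q = m * total = 16.7 * 365.35
Q = 6101.3 kJ

6101.3


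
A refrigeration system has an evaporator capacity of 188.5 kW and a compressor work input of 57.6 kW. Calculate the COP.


COP = Q_evap / W
COP = 188.5 / 57.6
COP = 3.273

3.273


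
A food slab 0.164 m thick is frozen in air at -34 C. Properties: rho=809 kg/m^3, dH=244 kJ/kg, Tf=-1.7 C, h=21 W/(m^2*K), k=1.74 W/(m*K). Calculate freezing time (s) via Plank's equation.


dT = -1.7 - (-34) = 32.3 K
term1 = a/(2h) = 0.164/(2*21) = 0.003904761905
term2 = a^2/(8k) = 0.164^2/(8*1.74) = 0.001932183908
t = rho*dH*1000/dT * (term1 + term2)
t = 809*244*1000/32.3 * (0.003904761905 + 0.001932183908)
t = 35672 s

35672


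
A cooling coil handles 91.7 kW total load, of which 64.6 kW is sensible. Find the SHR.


SHR = Q_sensible / Q_total
SHR = 64.6 / 91.7
SHR = 0.704

0.704


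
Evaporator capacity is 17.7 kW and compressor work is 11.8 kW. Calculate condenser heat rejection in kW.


Q_cond = Q_evap + W
Q_cond = 17.7 + 11.8
Q_cond = 29.5 kW

29.5


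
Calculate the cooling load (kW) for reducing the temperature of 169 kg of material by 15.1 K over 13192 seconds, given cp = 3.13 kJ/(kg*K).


Q = m * cp * dT / t
Q = 169 * 3.13 * 15.1 / 13192
Q = 0.605 kW

0.605


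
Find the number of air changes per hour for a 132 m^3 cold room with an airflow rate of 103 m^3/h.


ACH = flow / volume
ACH = 103 / 132
ACH = 0.78

0.78


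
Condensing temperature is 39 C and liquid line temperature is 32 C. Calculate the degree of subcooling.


Subcooling = T_cond - T_liquid
Subcooling = 39 - 32
Subcooling = 7 K

7


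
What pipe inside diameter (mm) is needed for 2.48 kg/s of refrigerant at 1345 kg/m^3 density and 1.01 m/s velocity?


A = m_dot / (rho * v) = 2.48 / (1345 * 1.01) = 0.00182561007 m^2
d = sqrt(4*A/pi) * 1000
d = 48.2 mm

48.2


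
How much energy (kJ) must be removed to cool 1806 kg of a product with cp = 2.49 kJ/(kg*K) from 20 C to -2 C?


dT = 20 - (-2) = 22 K
Q = m * cp * dT = 1806 * 2.49 * 22
Q = 98933 kJ

98933


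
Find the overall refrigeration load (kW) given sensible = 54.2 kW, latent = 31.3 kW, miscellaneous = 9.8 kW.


Q_total = Q_s + Q_l + Q_misc
Q_total = 54.2 + 31.3 + 9.8
Q_total = 95.3 kW

95.3


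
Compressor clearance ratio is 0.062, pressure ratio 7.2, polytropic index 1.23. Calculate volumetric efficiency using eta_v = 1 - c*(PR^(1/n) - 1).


PR^(1/n) = 7.2^(1/1.23) = 4.97758047
eta_v = 1 - 0.062 * (4.97758047 - 1)
eta_v = 0.7534

0.7534


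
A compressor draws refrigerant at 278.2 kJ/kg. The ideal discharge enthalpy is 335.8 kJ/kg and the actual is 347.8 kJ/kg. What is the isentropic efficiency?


dh_ideal = 335.8 - 278.2 = 57.6 kJ/kg
dh_actual = 347.8 - 278.2 = 69.6 kJ/kg
eta_s = dh_ideal / dh_actual = 57.6 / 69.6
eta_s = 0.8276

0.8276


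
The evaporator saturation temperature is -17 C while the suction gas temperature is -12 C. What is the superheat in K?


Superheat = T_suction - T_evap
Superheat = -12 - (-17)
Superheat = 5 K

5


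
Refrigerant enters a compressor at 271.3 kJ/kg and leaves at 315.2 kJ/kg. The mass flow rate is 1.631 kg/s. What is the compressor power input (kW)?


dh = 315.2 - 271.3 = 43.9 kJ/kg
W = m_dot * dh = 1.631 * 43.9 = 71.6 kW

71.6


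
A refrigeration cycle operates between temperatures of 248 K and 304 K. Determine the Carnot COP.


dT = 304 - 248 = 56 K
COP_carnot = T_cold / dT = 248 / 56
COP_carnot = 4.429

4.429


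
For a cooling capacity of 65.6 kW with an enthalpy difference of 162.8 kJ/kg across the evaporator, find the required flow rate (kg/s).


m_dot = Q / dh
m_dot = 65.6 / 162.8
m_dot = 0.4029 kg/s

0.4029


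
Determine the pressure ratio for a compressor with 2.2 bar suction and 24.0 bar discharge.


PR = P_high / P_low
PR = 24.0 / 2.2
PR = 10.909

10.909


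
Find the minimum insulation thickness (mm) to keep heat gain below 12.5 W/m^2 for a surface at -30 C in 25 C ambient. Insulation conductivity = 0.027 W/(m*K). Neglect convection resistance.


dT = 25 - (-30) = 55 K
thickness = k * dT / q_max * 1000
thickness = 0.027 * 55 / 12.5 * 1000
thickness = 118.8 mm

118.8


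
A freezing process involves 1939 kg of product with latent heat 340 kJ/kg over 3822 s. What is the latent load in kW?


Q_lat = m * h_fg / t
Q_lat = 1939 * 340 / 3822
Q_lat = 172.49 kW

172.49


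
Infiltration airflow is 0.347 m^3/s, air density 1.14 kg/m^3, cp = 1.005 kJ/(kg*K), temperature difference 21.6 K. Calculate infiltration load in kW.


Q = V_dot * rho * cp * dT
Q = 0.347 * 1.14 * 1.005 * 21.6
Q = 8.587 kW

8.587


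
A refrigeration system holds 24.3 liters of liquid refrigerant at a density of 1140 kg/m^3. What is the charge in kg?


Charge = V * rho / 1000
Charge = 24.3 * 1140 / 1000
Charge = 27.7 kg

27.7


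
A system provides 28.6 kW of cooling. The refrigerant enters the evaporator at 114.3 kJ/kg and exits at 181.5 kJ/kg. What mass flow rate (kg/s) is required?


dh = 181.5 - 114.3 = 67.2 kJ/kg
m_dot = Q / dh = 28.6 / 67.2 = 0.4256 kg/s

0.4256


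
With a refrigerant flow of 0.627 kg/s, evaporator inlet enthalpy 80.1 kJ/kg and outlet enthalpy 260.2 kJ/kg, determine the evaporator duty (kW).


dh = 260.2 - 80.1 = 180.1 kJ/kg
Q_evap = m_dot * dh = 0.627 * 180.1
Q_evap = 112.92 kW

112.92


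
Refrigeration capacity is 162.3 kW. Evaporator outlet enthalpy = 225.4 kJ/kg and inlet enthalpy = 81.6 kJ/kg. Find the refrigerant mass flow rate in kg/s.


dh = 225.4 - 81.6 = 143.8 kJ/kg
m_dot = Q / dh = 162.3 / 143.8 = 1.1287 kg/s

1.1287


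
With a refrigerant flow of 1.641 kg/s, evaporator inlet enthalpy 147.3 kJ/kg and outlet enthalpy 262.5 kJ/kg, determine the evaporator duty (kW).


dh = 262.5 - 147.3 = 115.2 kJ/kg
Q_evap = m_dot * dh = 1.641 * 115.2
Q_evap = 189.04 kW

189.04


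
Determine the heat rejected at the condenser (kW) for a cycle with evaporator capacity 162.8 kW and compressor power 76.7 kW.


Q_cond = Q_evap + W
Q_cond = 162.8 + 76.7
Q_cond = 239.5 kW

239.5


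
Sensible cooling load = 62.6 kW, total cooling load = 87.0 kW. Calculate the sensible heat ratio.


SHR = Q_sensible / Q_total
SHR = 62.6 / 87.0
SHR = 0.72

0.72


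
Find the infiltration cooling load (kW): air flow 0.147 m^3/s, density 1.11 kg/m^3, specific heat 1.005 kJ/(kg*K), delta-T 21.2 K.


Q = V_dot * rho * cp * dT
Q = 0.147 * 1.11 * 1.005 * 21.2
Q = 3.477 kW

3.477


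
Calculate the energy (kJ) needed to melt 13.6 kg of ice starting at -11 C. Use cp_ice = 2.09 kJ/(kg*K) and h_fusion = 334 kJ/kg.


Sensible heat = cp * dT = 2.09 * 11 = 22.99 kJ/kg
Total per kg = 22.99 + 334 = 356.99 kJ/kg
Q = m * total = 13.6 * 356.99
Q = 4855.1 kJ

4855.1


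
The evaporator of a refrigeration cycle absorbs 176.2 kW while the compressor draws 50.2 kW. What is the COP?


COP = Q_evap / W
COP = 176.2 / 50.2
COP = 3.51

3.51


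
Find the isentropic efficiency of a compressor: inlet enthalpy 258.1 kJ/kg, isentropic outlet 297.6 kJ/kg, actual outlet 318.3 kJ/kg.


dh_ideal = 297.6 - 258.1 = 39.5 kJ/kg
dh_actual = 318.3 - 258.1 = 60.2 kJ/kg
eta_s = dh_ideal / dh_actual = 39.5 / 60.2
eta_s = 0.6561

0.6561


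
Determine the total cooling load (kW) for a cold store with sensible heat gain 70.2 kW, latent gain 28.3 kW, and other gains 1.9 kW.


Q_total = Q_s + Q_l + Q_misc
Q_total = 70.2 + 28.3 + 1.9
Q_total = 100.4 kW

100.4


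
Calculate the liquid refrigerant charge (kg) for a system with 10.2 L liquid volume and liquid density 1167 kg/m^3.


Charge = V * rho / 1000
Charge = 10.2 * 1167 / 1000
Charge = 11.9 kg

11.9


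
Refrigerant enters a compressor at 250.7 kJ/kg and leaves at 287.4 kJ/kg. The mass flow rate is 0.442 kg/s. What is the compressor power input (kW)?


dh = 287.4 - 250.7 = 36.7 kJ/kg
W = m_dot * dh = 0.442 * 36.7 = 16.22 kW

16.22


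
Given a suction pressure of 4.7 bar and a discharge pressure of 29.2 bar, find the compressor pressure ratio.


PR = P_high / P_low
PR = 29.2 / 4.7
PR = 6.213

6.213


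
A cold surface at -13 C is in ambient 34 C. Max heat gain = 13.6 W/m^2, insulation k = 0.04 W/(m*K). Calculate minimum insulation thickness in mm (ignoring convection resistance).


dT = 34 - (-13) = 47 K
thickness = k * dT / q_max * 1000
thickness = 0.04 * 47 / 13.6 * 1000
thickness = 138.2 mm

138.2


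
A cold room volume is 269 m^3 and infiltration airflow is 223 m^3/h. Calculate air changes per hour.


ACH = flow / volume
ACH = 223 / 269
ACH = 0.829

0.829


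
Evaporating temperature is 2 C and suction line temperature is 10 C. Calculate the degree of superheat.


Superheat = T_suction - T_evap
Superheat = 10 - (2)
Superheat = 8 K

8


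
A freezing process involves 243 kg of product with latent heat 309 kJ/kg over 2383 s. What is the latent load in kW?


Q_lat = m * h_fg / t
Q_lat = 243 * 309 / 2383
Q_lat = 31.51 kW

31.51


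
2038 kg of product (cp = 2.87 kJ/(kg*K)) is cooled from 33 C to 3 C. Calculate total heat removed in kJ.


dT = 33 - (3) = 30 K
Q = m * cp * dT = 2038 * 2.87 * 30
Q = 175472 kJ

175472


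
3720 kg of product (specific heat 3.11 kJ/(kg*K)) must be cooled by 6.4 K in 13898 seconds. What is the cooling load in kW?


Q = m * cp * dT / t
Q = 3720 * 3.11 * 6.4 / 13898
Q = 5.328 kW

5.328


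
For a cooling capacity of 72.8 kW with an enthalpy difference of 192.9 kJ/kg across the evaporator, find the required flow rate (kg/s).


m_dot = Q / dh
m_dot = 72.8 / 192.9
m_dot = 0.3774 kg/s

0.3774


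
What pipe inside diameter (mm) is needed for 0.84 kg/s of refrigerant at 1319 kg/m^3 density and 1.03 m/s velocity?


A = m_dot / (rho * v) = 0.84 / (1319 * 1.03) = 0.0006182971801 m^2
d = sqrt(4*A/pi) * 1000
d = 28.1 mm

28.1


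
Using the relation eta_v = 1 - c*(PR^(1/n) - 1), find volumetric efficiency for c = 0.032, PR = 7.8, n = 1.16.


PR^(1/n) = 7.8^(1/1.16) = 5.87553031
eta_v = 1 - 0.032 * (5.87553031 - 1)
eta_v = 0.844

0.844


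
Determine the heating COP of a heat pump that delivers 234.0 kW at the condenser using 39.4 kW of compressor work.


COP_hp = Q_cond / W
COP_hp = 234.0 / 39.4
COP_hp = 5.939

5.939


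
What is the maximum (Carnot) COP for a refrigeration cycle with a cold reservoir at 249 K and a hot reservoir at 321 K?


dT = 321 - 249 = 72 K
COP_carnot = T_cold / dT = 249 / 72
COP_carnot = 3.458

3.458


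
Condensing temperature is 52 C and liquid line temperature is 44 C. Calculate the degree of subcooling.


Subcooling = T_cond - T_liquid
Subcooling = 52 - 44
Subcooling = 8 K

8


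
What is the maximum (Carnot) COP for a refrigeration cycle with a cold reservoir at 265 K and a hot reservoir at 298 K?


dT = 298 - 265 = 33 K
COP_carnot = T_cold / dT = 265 / 33
COP_carnot = 8.03

8.03


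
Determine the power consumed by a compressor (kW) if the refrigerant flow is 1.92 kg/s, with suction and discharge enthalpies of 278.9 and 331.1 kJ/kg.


dh = 331.1 - 278.9 = 52.2 kJ/kg
W = m_dot * dh = 1.92 * 52.2 = 100.22 kW

100.22


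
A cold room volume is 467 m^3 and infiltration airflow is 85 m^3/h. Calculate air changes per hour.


ACH = flow / volume
ACH = 85 / 467
ACH = 0.182

0.182


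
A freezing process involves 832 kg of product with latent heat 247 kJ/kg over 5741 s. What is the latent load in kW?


Q_lat = m * h_fg / t
Q_lat = 832 * 247 / 5741
Q_lat = 35.8 kW

35.8


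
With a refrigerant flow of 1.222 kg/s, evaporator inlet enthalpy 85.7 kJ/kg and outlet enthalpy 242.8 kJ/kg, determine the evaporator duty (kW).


dh = 242.8 - 85.7 = 157.1 kJ/kg
Q_evap = m_dot * dh = 1.222 * 157.1
Q_evap = 191.98 kW

191.98


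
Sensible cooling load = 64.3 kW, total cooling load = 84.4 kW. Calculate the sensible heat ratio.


SHR = Q_sensible / Q_total
SHR = 64.3 / 84.4
SHR = 0.762

0.762


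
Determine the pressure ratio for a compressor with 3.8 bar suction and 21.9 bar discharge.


PR = P_high / P_low
PR = 21.9 / 3.8
PR = 5.763

5.763


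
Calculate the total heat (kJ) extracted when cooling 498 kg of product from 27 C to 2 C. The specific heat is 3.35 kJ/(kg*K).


dT = 27 - (2) = 25 K
Q = m * cp * dT = 498 * 3.35 * 25
Q = 41708 kJ

41708


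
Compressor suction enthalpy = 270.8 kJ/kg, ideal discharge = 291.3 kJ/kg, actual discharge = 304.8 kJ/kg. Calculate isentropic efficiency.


dh_ideal = 291.3 - 270.8 = 20.5 kJ/kg
dh_actual = 304.8 - 270.8 = 34.0 kJ/kg
eta_s = dh_ideal / dh_actual = 20.5 / 34.0
eta_s = 0.6029

0.6029


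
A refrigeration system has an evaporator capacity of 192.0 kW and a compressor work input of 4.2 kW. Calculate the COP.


COP = Q_evap / W
COP = 192.0 / 4.2
COP = 45.714

45.714


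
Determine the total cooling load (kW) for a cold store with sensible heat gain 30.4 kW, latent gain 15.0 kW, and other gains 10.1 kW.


Q_total = Q_s + Q_l + Q_misc
Q_total = 30.4 + 15.0 + 10.1
Q_total = 55.5 kW

55.5


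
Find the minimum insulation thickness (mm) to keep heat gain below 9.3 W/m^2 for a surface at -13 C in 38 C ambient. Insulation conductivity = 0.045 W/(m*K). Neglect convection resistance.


dT = 38 - (-13) = 51 K
thickness = k * dT / q_max * 1000
thickness = 0.045 * 51 / 9.3 * 1000
thickness = 246.8 mm

246.8


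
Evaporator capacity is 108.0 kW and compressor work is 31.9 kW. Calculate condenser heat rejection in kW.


Q_cond = Q_evap + W
Q_cond = 108.0 + 31.9
Q_cond = 139.9 kW

139.9


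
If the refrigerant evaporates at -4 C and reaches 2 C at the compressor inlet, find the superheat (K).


Superheat = T_suction - T_evap
Superheat = 2 - (-4)
Superheat = 6 K

6


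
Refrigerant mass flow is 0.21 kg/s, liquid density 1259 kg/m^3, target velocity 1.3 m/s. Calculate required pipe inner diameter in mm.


A = m_dot / (rho * v) = 0.21 / (1259 * 1.3) = 0.0001283069591 m^2
d = sqrt(4*A/pi) * 1000
d = 12.8 mm

12.8


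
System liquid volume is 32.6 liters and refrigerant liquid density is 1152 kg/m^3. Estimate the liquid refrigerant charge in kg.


Charge = V * rho / 1000
Charge = 32.6 * 1152 / 1000
Charge = 37.56 kg

37.56


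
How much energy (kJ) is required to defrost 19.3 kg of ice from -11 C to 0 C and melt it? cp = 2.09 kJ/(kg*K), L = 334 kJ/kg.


Sensible heat = cp * dT = 2.09 * 11 = 22.99 kJ/kg
Total per kg = 22.99 + 334 = 356.99 kJ/kg
Q = m * total = 19.3 * 356.99
Q = 6889.9 kJ

6889.9


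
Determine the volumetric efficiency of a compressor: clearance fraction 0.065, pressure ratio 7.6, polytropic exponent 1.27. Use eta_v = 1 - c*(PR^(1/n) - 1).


PR^(1/n) = 7.6^(1/1.27) = 4.93803325
eta_v = 1 - 0.065 * (4.93803325 - 1)
eta_v = 0.744

0.744


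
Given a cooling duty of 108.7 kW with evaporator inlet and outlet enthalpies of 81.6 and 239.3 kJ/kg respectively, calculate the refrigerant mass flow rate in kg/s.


dh = 239.3 - 81.6 = 157.7 kJ/kg
m_dot = Q / dh = 108.7 / 157.7 = 0.6893 kg/s

0.6893


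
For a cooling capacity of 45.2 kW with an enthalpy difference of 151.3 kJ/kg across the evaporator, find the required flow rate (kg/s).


m_dot = Q / dh
m_dot = 45.2 / 151.3
m_dot = 0.2987 kg/s

0.2987


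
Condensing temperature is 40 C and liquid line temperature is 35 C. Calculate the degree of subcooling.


Subcooling = T_cond - T_liquid
Subcooling = 40 - 35
Subcooling = 5 K

5


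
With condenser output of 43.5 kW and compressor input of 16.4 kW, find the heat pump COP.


COP_hp = Q_cond / W
COP_hp = 43.5 / 16.4
COP_hp = 2.652

2.652


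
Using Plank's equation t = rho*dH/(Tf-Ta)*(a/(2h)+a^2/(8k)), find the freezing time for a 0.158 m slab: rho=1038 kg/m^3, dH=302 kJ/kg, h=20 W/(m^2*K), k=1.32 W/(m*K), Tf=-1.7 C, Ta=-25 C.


dT = -1.7 - (-25) = 23.3 K
term1 = a/(2h) = 0.158/(2*20) = 0.00395
term2 = a^2/(8k) = 0.158^2/(8*1.32) = 0.002364015152
t = rho*dH*1000/dT * (term1 + term2)
t = 1038*302*1000/23.3 * (0.00395 + 0.002364015152)
t = 84948 s

84948


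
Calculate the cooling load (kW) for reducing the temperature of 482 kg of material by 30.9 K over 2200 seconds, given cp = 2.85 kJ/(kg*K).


Q = m * cp * dT / t
Q = 482 * 2.85 * 30.9 / 2200
Q = 19.294 kW

19.294


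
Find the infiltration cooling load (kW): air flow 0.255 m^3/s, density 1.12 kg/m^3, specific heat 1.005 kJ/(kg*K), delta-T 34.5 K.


Q = V_dot * rho * cp * dT
Q = 0.255 * 1.12 * 1.005 * 34.5
Q = 9.902 kW

9.902


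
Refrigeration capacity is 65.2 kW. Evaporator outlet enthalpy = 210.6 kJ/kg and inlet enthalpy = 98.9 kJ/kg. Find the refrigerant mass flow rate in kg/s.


dh = 210.6 - 98.9 = 111.7 kJ/kg
m_dot = Q / dh = 65.2 / 111.7 = 0.5837 kg/s

0.5837


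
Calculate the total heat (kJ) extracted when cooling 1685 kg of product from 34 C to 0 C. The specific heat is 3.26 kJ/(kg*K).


dT = 34 - (0) = 34 K
Q = m * cp * dT = 1685 * 3.26 * 34
Q = 186765 kJ

186765


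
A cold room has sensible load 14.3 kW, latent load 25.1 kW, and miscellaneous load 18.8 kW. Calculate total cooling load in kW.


Q_total = Q_s + Q_l + Q_misc
Q_total = 14.3 + 25.1 + 18.8
Q_total = 58.2 kW

58.2


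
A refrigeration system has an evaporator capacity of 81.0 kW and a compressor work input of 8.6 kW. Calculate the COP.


COP = Q_evap / W
COP = 81.0 / 8.6
COP = 9.419

9.419


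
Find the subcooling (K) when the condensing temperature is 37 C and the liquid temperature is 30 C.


Subcooling = T_cond - T_liquid
Subcooling = 37 - 30
Subcooling = 7 K

7


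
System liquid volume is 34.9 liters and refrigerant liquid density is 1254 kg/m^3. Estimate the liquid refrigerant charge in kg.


Charge = V * rho / 1000
Charge = 34.9 * 1254 / 1000
Charge = 43.76 kg

43.76


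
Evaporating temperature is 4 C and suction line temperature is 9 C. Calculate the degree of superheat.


Superheat = T_suction - T_evap
Superheat = 9 - (4)
Superheat = 5 K

5


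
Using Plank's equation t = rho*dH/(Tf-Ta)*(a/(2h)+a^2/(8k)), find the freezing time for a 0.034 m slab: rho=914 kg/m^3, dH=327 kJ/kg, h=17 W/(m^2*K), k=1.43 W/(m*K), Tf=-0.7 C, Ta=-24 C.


dT = -0.7 - (-24) = 23.3 K
term1 = a/(2h) = 0.034/(2*17) = 0.001
term2 = a^2/(8k) = 0.034^2/(8*1.43) = 0.000101048951
t = rho*dH*1000/dT * (term1 + term2)
t = 914*327*1000/23.3 * (0.001 + 0.000101048951)
t = 14124 s

14124


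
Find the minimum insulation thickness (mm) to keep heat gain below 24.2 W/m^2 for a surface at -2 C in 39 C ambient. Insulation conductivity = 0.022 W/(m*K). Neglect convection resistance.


dT = 39 - (-2) = 41 K
thickness = k * dT / q_max * 1000
thickness = 0.022 * 41 / 24.2 * 1000
thickness = 37.3 mm

37.3


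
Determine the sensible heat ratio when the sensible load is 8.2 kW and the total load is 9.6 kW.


SHR = Q_sensible / Q_total
SHR = 8.2 / 9.6
SHR = 0.854

0.854


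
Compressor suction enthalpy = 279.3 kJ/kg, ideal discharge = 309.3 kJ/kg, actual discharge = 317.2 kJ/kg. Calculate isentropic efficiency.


dh_ideal = 309.3 - 279.3 = 30.0 kJ/kg
dh_actual = 317.2 - 279.3 = 37.9 kJ/kg
eta_s = dh_ideal / dh_actual = 30.0 / 37.9
eta_s = 0.7916

0.7916


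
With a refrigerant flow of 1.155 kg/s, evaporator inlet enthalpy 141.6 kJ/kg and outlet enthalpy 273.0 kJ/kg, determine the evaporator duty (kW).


dh = 273.0 - 141.6 = 131.4 kJ/kg
Q_evap = m_dot * dh = 1.155 * 131.4
Q_evap = 151.77 kW

151.77


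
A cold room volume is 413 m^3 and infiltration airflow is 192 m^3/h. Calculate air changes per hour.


ACH = flow / volume
ACH = 192 / 413
ACH = 0.465

0.465


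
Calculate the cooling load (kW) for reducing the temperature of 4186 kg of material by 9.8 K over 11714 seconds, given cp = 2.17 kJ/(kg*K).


Q = m * cp * dT / t
Q = 4186 * 2.17 * 9.8 / 11714
Q = 7.599 kW

7.599


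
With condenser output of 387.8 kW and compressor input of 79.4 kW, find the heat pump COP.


COP_hp = Q_cond / W
COP_hp = 387.8 / 79.4
COP_hp = 4.884

4.884


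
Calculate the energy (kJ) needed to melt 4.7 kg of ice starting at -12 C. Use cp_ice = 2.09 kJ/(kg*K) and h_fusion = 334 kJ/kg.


Sensible heat = cp * dT = 2.09 * 12 = 25.08 kJ/kg
Total per kg = 25.08 + 334 = 359.08 kJ/kg
Q = m * total = 4.7 * 359.08
Q = 1687.7 kJ

1687.7


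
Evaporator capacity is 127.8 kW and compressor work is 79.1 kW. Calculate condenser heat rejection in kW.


Q_cond = Q_evap + W
Q_cond = 127.8 + 79.1
Q_cond = 206.9 kW

206.9


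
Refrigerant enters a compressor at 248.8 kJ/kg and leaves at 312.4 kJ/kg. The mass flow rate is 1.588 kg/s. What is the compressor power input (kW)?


dh = 312.4 - 248.8 = 63.6 kJ/kg
W = m_dot * dh = 1.588 * 63.6 = 101.0 kW

101.0


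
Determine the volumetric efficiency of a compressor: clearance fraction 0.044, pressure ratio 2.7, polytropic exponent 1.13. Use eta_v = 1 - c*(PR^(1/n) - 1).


PR^(1/n) = 2.7^(1/1.13) = 2.40845116
eta_v = 1 - 0.044 * (2.40845116 - 1)
eta_v = 0.938

0.938


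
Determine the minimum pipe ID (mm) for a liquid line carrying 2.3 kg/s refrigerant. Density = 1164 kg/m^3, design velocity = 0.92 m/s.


A = m_dot / (rho * v) = 2.3 / (1164 * 0.92) = 0.002147766323 m^2
d = sqrt(4*A/pi) * 1000
d = 52.3 mm

52.3


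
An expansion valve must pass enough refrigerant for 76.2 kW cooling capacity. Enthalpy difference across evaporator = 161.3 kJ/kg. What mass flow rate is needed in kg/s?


m_dot = Q / dh
m_dot = 76.2 / 161.3
m_dot = 0.4724 kg/s

0.4724


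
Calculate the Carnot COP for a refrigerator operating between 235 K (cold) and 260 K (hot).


dT = 260 - 235 = 25 K
COP_carnot = T_cold / dT = 235 / 25
COP_carnot = 9.4

9.4


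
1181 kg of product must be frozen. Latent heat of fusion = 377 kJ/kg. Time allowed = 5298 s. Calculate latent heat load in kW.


Q_lat = m * h_fg / t
Q_lat = 1181 * 377 / 5298
Q_lat = 84.04 kW

84.04


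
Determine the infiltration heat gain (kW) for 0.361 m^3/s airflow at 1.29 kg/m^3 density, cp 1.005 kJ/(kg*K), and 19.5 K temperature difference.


Q = V_dot * rho * cp * dT
Q = 0.361 * 1.29 * 1.005 * 19.5
Q = 9.126 kW

9.126


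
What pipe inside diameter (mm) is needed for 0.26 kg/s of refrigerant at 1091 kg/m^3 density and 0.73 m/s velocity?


A = m_dot / (rho * v) = 0.26 / (1091 * 0.73) = 0.0003264568135 m^2
d = sqrt(4*A/pi) * 1000
d = 20.4 mm

20.4


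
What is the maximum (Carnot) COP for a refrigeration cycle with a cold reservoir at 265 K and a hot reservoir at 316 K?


dT = 316 - 265 = 51 K
COP_carnot = T_cold / dT = 265 / 51
COP_carnot = 5.196

5.196


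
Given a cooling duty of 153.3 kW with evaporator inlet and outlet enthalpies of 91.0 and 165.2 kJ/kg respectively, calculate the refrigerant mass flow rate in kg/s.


dh = 165.2 - 91.0 = 74.2 kJ/kg
m_dot = Q / dh = 153.3 / 74.2 = 2.066 kg/s

2.066


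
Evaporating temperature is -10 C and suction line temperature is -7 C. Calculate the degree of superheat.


Superheat = T_suction - T_evap
Superheat = -7 - (-10)
Superheat = 3 K

3


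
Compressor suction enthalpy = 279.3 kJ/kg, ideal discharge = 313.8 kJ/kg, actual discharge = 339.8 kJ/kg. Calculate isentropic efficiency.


dh_ideal = 313.8 - 279.3 = 34.5 kJ/kg
dh_actual = 339.8 - 279.3 = 60.5 kJ/kg
eta_s = dh_ideal / dh_actual = 34.5 / 60.5
eta_s = 0.5702

0.5702


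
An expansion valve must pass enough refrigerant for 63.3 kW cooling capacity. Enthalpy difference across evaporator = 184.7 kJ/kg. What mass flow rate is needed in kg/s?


m_dot = Q / dh
m_dot = 63.3 / 184.7
m_dot = 0.3427 kg/s

0.3427


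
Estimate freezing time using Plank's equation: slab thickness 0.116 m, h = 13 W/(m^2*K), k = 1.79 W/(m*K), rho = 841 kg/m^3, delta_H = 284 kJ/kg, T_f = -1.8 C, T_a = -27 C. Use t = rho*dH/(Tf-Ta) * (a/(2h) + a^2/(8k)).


dT = -1.8 - (-27) = 25.2 K
term1 = a/(2h) = 0.116/(2*13) = 0.004461538462
term2 = a^2/(8k) = 0.116^2/(8*1.79) = 0.0009396648045
t = rho*dH*1000/dT * (term1 + term2)
t = 841*284*1000/25.2 * (0.004461538462 + 0.0009396648045)
t = 51192 s

51192


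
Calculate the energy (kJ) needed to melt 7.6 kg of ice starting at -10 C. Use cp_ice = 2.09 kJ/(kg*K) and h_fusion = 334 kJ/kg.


Sensible heat = cp * dT = 2.09 * 10 = 20.9 kJ/kg
Total per kg = 20.9 + 334 = 354.9 kJ/kg
Q = m * total = 7.6 * 354.9
Q = 2697.2 kJ

2697.2


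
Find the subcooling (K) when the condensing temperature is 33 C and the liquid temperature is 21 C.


Subcooling = T_cond - T_liquid
Subcooling = 33 - 21
Subcooling = 12 K

12


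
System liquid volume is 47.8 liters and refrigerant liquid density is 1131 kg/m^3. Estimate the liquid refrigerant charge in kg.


Charge = V * rho / 1000
Charge = 47.8 * 1131 / 1000
Charge = 54.06 kg

54.06


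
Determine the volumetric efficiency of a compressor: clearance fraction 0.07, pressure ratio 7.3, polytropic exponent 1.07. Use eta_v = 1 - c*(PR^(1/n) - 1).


PR^(1/n) = 7.3^(1/1.07) = 6.4097899
eta_v = 1 - 0.07 * (6.4097899 - 1)
eta_v = 0.6213

0.6213


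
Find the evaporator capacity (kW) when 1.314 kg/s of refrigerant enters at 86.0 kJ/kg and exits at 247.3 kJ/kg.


dh = 247.3 - 86.0 = 161.3 kJ/kg
Q_evap = m_dot * dh = 1.314 * 161.3
Q_evap = 211.95 kW

211.95


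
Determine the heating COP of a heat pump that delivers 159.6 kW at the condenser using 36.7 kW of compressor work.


COP_hp = Q_cond / W
COP_hp = 159.6 / 36.7
COP_hp = 4.349

4.349


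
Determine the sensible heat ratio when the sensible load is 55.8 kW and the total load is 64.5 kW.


SHR = Q_sensible / Q_total
SHR = 55.8 / 64.5
SHR = 0.865

0.865


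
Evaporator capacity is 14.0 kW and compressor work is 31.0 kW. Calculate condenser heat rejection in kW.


Q_cond = Q_evap + W
Q_cond = 14.0 + 31.0
Q_cond = 45.0 kW

45.0


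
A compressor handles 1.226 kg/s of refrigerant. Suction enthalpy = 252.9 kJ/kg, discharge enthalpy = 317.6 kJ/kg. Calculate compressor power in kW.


dh = 317.6 - 252.9 = 64.7 kJ/kg
W = m_dot * dh = 1.226 * 64.7 = 79.32 kW

79.32


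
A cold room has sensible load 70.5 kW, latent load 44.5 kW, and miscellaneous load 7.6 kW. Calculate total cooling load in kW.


Q_total = Q_s + Q_l + Q_misc
Q_total = 70.5 + 44.5 + 7.6
Q_total = 122.6 kW

122.6


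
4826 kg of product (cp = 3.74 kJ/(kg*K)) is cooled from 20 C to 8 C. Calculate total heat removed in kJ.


dT = 20 - (8) = 12 K
Q = m * cp * dT = 4826 * 3.74 * 12
Q = 216591 kJ

216591


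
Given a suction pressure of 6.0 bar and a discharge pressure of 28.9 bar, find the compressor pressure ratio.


PR = P_high / P_low
PR = 28.9 / 6.0
PR = 4.817

4.817


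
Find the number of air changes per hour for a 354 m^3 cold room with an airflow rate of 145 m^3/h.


ACH = flow / volume
ACH = 145 / 354
ACH = 0.41

0.41


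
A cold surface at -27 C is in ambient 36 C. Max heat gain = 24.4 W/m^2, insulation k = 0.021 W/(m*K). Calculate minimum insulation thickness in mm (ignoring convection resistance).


dT = 36 - (-27) = 63 K
thickness = k * dT / q_max * 1000
thickness = 0.021 * 63 / 24.4 * 1000
thickness = 54.2 mm

54.2


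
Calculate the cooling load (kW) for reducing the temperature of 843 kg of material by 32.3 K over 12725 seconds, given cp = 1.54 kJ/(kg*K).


Q = m * cp * dT / t
Q = 843 * 1.54 * 32.3 / 12725
Q = 3.295 kW

3.295


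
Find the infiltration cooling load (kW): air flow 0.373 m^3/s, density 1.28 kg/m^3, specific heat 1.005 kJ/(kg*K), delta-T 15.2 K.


Q = V_dot * rho * cp * dT
Q = 0.373 * 1.28 * 1.005 * 15.2
Q = 7.293 kW

7.293


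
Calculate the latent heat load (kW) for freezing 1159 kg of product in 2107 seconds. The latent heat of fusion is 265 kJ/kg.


Q_lat = m * h_fg / t
Q_lat = 1159 * 265 / 2107
Q_lat = 145.77 kW

145.77


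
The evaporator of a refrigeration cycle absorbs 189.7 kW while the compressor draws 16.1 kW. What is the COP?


COP = Q_evap / W
COP = 189.7 / 16.1
COP = 11.783

11.783


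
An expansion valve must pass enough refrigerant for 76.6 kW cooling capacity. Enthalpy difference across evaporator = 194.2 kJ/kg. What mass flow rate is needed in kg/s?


m_dot = Q / dh
m_dot = 76.6 / 194.2
m_dot = 0.3944 kg/s

0.3944


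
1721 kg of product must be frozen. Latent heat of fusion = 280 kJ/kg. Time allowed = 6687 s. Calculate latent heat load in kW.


Q_lat = m * h_fg / t
Q_lat = 1721 * 280 / 6687
Q_lat = 72.06 kW

72.06


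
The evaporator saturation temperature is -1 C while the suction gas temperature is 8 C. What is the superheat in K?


Superheat = T_suction - T_evap
Superheat = 8 - (-1)
Superheat = 9 K

9


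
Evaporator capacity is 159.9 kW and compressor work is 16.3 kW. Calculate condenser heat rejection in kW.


Q_cond = Q_evap + W
Q_cond = 159.9 + 16.3
Q_cond = 176.2 kW

176.2


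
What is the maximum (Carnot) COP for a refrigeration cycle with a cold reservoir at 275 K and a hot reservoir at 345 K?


dT = 345 - 275 = 70 K
COP_carnot = T_cold / dT = 275 / 70
COP_carnot = 3.929

3.929


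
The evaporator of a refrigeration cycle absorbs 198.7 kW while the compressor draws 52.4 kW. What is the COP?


COP = Q_evap / W
COP = 198.7 / 52.4
COP = 3.792

3.792


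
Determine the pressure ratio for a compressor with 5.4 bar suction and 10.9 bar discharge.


PR = P_high / P_low
PR = 10.9 / 5.4
PR = 2.019

2.019


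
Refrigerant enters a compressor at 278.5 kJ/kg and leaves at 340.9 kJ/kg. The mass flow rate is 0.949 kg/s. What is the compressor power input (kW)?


dh = 340.9 - 278.5 = 62.4 kJ/kg
W = m_dot * dh = 0.949 * 62.4 = 59.22 kW

59.22


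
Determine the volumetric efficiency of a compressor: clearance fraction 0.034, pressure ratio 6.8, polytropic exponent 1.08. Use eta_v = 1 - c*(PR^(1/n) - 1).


PR^(1/n) = 6.8^(1/1.08) = 5.89985836
eta_v = 1 - 0.034 * (5.89985836 - 1)
eta_v = 0.8334

0.8334


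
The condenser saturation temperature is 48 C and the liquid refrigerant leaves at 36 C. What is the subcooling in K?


Subcooling = T_cond - T_liquid
Subcooling = 48 - 36
Subcooling = 12 K

12


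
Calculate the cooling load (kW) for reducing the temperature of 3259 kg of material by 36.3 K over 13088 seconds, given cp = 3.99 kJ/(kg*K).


Q = m * cp * dT / t
Q = 3259 * 3.99 * 36.3 / 13088
Q = 36.065 kW

36.065


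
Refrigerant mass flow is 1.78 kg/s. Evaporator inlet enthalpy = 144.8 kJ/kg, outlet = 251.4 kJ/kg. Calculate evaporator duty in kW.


dh = 251.4 - 144.8 = 106.6 kJ/kg
Q_evap = m_dot * dh = 1.78 * 106.6
Q_evap = 189.75 kW

189.75


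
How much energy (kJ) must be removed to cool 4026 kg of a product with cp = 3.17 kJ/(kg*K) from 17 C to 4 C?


dT = 17 - (4) = 13 K
Q = m * cp * dT = 4026 * 3.17 * 13
Q = 165911 kJ

165911


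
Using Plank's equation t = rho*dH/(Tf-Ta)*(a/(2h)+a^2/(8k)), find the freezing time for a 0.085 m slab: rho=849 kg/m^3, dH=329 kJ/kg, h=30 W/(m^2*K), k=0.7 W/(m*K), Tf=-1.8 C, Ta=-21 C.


dT = -1.8 - (-21) = 19.2 K
term1 = a/(2h) = 0.085/(2*30) = 0.001416666667
term2 = a^2/(8k) = 0.085^2/(8*0.7) = 0.001290178571
t = rho*dH*1000/dT * (term1 + term2)
t = 849*329*1000/19.2 * (0.001416666667 + 0.001290178571)
t = 39379 s

39379
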